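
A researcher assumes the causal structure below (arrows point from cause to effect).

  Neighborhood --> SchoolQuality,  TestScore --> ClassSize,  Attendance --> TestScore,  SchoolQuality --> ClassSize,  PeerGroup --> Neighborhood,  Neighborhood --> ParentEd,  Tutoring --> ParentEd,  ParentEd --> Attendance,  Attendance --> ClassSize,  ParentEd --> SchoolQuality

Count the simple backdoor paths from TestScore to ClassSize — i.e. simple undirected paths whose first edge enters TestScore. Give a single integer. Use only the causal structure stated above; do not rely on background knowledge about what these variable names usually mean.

3

A backdoor path from TestScore to ClassSize is any simple undirected path whose first edge points into TestScore (i.e. leaves TestScore via a parent).
Parents of TestScore: {Attendance}.
Enumerating:
  P1: TestScore <- Attendance <- ParentEd <- Neighborhood -> SchoolQuality -> ClassSize
  P2: TestScore <- Attendance <- ParentEd -> SchoolQuality -> ClassSize
  P3: TestScore <- Attendance -> ClassSize
That exhausts the simple backdoor paths. Count: 3.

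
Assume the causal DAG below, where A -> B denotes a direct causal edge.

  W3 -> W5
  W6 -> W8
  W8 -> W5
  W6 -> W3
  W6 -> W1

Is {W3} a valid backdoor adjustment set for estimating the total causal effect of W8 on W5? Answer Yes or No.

Yes

Backdoor paths from W8 to W5 (paths whose first edge points into W8):
  P1: W8 <- W6 -> W3 -> W5
Condition 1 (no descendant of W8 in the set): holds — descendants of W8 are {W5}; none are in {W3}.
Condition 2 (every backdoor path blocked by {W3}):
  P1: blocked at chain node W3 ∈ conditioning set.
{W3} satisfies the backdoor criterion.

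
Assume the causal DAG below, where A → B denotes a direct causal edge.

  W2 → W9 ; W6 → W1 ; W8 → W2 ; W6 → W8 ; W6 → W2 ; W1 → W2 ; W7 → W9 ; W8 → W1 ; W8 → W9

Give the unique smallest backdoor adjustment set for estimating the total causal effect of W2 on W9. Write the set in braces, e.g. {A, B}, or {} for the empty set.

{W8}

Variables eligible for adjustment (non-descendants of W2, excluding W2 and W9): {W1, W6, W7, W8}.
Backdoor paths from W2 to W9:
  P1: W2 <- W6 -> W8 -> W9
  P2: W2 <- W6 -> W1 <- W8 -> W9
  P3: W2 <- W8 -> W9
  P4: W2 <- W1 <- W6 -> W8 -> W9
  P5: W2 <- W1 <- W8 -> W9
The empty set is not sufficient: P1 (W2 <- W6 -> W8 -> W9) has no collider blocking it and no conditioned non-collider, so it is open.
Try {W8}:
  P1: blocked at chain node W8 ∈ conditioning set.
  P2: blocked at collider W1 (neither it nor any descendant is in the conditioning set).
  P3: blocked at fork node W8 ∈ conditioning set.
  P4: blocked at chain node W8 ∈ conditioning set.
  P5: blocked at fork node W8 ∈ conditioning set.
{W8} contains no descendant of W2 and blocks every backdoor path.
No other singleton works — e.g. {W6} leaves P3 open — so {W8} is the unique smallest valid adjustment set.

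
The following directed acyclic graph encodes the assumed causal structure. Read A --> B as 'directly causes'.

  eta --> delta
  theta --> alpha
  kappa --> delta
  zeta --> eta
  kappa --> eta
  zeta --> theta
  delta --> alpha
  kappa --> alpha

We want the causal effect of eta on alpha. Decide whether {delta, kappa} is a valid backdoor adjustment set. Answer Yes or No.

No

Backdoor paths from eta to alpha (paths whose first edge points into eta):
  P1: eta <- zeta -> theta -> alpha
  P2: eta <- kappa -> delta -> alpha
  P3: eta <- kappa -> alpha
Condition 1 (no descendant of eta in the set): FAILS — delta is a descendant of eta.
Condition 2 (every backdoor path blocked by {delta, kappa}):
  P1: open — no interior node is in the conditioning set.
  P2: blocked at fork node kappa ∈ conditioning set.
  P3: blocked at fork node kappa ∈ conditioning set.
{delta, kappa} does not satisfy the backdoor criterion.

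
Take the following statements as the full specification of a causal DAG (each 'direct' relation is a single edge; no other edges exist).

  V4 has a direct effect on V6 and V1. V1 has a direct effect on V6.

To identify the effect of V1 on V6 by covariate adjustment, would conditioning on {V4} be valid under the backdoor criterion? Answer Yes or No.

Backdoor paths from V1 to V6 (paths whose first edge points into V1):
  P1: V1 <- V4 -> V6
Condition 1 (no descendant of V1 in the set): holds — descendants of V1 are {V6}; none are in {V4}.
Condition 2 (every backdoor path blocked by {V4}):
  P1: blocked at fork node V4 ∈ conditioning set.
{V4} satisfies the backdoor criterion.

Yes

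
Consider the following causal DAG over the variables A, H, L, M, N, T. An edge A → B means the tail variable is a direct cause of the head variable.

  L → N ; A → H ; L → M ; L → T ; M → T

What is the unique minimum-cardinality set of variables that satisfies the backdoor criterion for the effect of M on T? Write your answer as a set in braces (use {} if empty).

{L}

Variables eligible for adjustment (non-descendants of M, excluding M and T): {A, H, L, N}.
Backdoor paths from M to T:
  P1: M <- L -> T
The empty set is not sufficient: P1 (M <- L -> T) has no collider blocking it and no conditioned non-collider, so it is open.
Try {L}:
  P1: blocked at fork node L ∈ conditioning set.
{L} contains no descendant of M and blocks every backdoor path.
No other singleton works — e.g. {A} leaves P1 open — so {L} is the unique smallest valid adjustment set.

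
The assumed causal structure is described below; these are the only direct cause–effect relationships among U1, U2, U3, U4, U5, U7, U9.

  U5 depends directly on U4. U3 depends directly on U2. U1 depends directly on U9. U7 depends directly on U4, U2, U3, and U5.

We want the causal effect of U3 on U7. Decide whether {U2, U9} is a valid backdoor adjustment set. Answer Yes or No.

Backdoor paths from U3 to U7 (paths whose first edge points into U3):
  P1: U3 <- U2 -> U7
Condition 1 (no descendant of U3 in the set): holds — descendants of U3 are {U7}; none are in {U2, U9}.
Condition 2 (every backdoor path blocked by {U2, U9}):
  P1: blocked at fork node U2 ∈ conditioning set.
{U2, U9} satisfies the backdoor criterion.

Yes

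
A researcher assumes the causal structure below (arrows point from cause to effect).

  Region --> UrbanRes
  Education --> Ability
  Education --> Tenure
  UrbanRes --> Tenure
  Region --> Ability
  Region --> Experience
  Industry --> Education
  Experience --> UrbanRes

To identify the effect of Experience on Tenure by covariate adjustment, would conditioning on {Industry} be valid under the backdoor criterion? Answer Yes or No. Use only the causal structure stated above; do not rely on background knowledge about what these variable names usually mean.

No

Backdoor paths from Experience to Tenure (paths whose first edge points into Experience):
  P1: Experience <- Region -> UrbanRes -> Tenure
  P2: Experience <- Region -> Ability <- Education -> Tenure
Condition 1 (no descendant of Experience in the set): holds — descendants of Experience are {Tenure, UrbanRes}; none are in {Industry}.
Condition 2 (every backdoor path blocked by {Industry}):
  P1: open — no interior node is in the conditioning set.
  P2: blocked at collider Ability (neither it nor any descendant is in the conditioning set).
{Industry} does not satisfy the backdoor criterion.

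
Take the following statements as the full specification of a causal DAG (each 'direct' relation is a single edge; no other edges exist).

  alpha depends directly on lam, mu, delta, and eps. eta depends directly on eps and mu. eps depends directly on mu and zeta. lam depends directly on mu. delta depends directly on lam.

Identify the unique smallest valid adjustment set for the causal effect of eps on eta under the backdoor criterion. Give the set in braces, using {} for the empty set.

{mu}

Variables eligible for adjustment (non-descendants of eps, excluding eps and eta): {delta, lam, mu, zeta}.
Backdoor paths from eps to eta:
  P1: eps <- mu -> eta
The empty set is not sufficient: P1 (eps <- mu -> eta) has no collider blocking it and no conditioned non-collider, so it is open.
Try {mu}:
  P1: blocked at fork node mu ∈ conditioning set.
{mu} contains no descendant of eps and blocks every backdoor path.
No other singleton works — e.g. {zeta} leaves P1 open — so {mu} is the unique smallest valid adjustment set.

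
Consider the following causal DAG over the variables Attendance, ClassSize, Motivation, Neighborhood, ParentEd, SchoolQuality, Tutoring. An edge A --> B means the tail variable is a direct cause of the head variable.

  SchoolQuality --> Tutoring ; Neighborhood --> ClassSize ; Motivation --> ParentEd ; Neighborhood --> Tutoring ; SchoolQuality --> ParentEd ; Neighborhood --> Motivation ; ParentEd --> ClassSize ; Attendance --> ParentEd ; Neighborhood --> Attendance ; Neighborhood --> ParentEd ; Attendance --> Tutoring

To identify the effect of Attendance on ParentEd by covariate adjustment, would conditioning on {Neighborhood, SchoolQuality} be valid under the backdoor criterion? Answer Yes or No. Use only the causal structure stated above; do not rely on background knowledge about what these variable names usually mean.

Backdoor paths from Attendance to ParentEd (paths whose first edge points into Attendance):
  P1: Attendance <- Neighborhood -> Motivation -> ParentEd
  P2: Attendance <- Neighborhood -> ParentEd
  P3: Attendance <- Neighborhood -> ClassSize <- ParentEd
  P4: Attendance <- Neighborhood -> Tutoring <- SchoolQuality -> ParentEd
Condition 1 (no descendant of Attendance in the set): holds — descendants of Attendance are {ClassSize, ParentEd, Tutoring}; none are in {Neighborhood, SchoolQuality}.
Condition 2 (every backdoor path blocked by {Neighborhood, SchoolQuality}):
  P1: blocked at fork node Neighborhood ∈ conditioning set.
  P2: blocked at fork node Neighborhood ∈ conditioning set.
  P3: blocked at fork node Neighborhood ∈ conditioning set.
  P4: blocked at fork node Neighborhood ∈ conditioning set.
{Neighborhood, SchoolQuality} satisfies the backdoor criterion.

Yes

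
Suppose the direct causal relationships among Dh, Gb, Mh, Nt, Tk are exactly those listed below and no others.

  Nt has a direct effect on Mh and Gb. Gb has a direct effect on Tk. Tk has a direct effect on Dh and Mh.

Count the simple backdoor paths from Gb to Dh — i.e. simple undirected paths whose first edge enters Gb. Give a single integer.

A backdoor path from Gb to Dh is any simple undirected path whose first edge points into Gb (i.e. leaves Gb via a parent).
Parents of Gb: {Nt}.
Enumerating:
  P1: Gb <- Nt -> Mh <- Tk -> Dh
That exhausts the simple backdoor paths. Count: 1.

1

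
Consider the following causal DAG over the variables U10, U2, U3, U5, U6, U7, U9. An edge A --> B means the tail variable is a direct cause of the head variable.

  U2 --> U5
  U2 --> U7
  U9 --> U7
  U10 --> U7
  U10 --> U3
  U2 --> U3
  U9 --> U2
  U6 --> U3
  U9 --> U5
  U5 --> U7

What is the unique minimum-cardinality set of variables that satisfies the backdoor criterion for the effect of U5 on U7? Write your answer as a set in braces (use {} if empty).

{U2, U9}

Variables eligible for adjustment (non-descendants of U5, excluding U5 and U7): {U10, U2, U3, U6, U9}.
Backdoor paths from U5 to U7:
  P1: U5 <- U9 -> U2 -> U7
  P2: U5 <- U9 -> U2 -> U3 <- U10 -> U7
  P3: U5 <- U9 -> U7
  P4: U5 <- U2 <- U9 -> U7
  P5: U5 <- U2 -> U7
  P6: U5 <- U2 -> U3 <- U10 -> U7
The empty set is not sufficient: P1 (U5 <- U9 -> U2 -> U7) has no collider blocking it and no conditioned non-collider, so it is open.
Try {U2, U9}:
  P1: blocked at fork node U9 ∈ conditioning set.
  P2: blocked at fork node U9 ∈ conditioning set.
  P3: blocked at fork node U9 ∈ conditioning set.
  P4: blocked at chain node U2 ∈ conditioning set.
  P5: blocked at fork node U2 ∈ conditioning set.
  P6: blocked at fork node U2 ∈ conditioning set.
{U2, U9} contains no descendant of U5 and blocks every backdoor path.
Every element of {U2, U9} is needed (dropping U2 leaves P5 open; dropping U9 leaves P3 open), so no proper subset is valid.
Among all size-2 subsets of the eligible variables, only {U2, U9} blocks every backdoor path, so it is the unique smallest valid adjustment set.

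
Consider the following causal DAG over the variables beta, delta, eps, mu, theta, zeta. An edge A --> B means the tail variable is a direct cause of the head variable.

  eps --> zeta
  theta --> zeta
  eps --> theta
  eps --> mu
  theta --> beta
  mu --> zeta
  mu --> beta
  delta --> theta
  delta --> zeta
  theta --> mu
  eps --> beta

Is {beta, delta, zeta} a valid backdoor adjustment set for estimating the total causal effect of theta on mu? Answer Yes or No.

Backdoor paths from theta to mu (paths whose first edge points into theta):
  P1: theta <- eps -> mu
  P2: theta <- eps -> zeta <- mu
  P3: theta <- eps -> beta <- mu
  P4: theta <- delta -> zeta <- eps -> mu
  P5: theta <- delta -> zeta <- eps -> beta <- mu
  P6: theta <- delta -> zeta <- mu
Condition 1 (no descendant of theta in the set): FAILS — beta and zeta are descendants of theta.
Condition 2 (every backdoor path blocked by {beta, delta, zeta}):
  P1: open — no interior node is in the conditioning set.
  P2: open — collider(s) zeta are conditioned on (or have a conditioned descendant) and no non-collider on the path is in the set.
  P3: open — collider(s) beta are conditioned on (or have a conditioned descendant) and no non-collider on the path is in the set.
  P4: blocked at fork node delta ∈ conditioning set.
  P5: blocked at fork node delta ∈ conditioning set.
  P6: blocked at fork node delta ∈ conditioning set.
{beta, delta, zeta} does not satisfy the backdoor criterion.

No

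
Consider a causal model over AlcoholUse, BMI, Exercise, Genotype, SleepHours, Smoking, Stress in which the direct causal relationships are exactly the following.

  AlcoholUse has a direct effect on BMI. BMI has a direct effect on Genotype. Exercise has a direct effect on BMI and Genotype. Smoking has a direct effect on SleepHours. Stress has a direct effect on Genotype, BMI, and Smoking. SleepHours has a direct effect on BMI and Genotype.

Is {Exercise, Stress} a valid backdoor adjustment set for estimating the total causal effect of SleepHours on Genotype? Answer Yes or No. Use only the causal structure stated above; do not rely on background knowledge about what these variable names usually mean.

Backdoor paths from SleepHours to Genotype (paths whose first edge points into SleepHours):
  P1: SleepHours <- Smoking <- Stress -> BMI <- Exercise -> Genotype
  P2: SleepHours <- Smoking <- Stress -> BMI -> Genotype
  P3: SleepHours <- Smoking <- Stress -> Genotype
Condition 1 (no descendant of SleepHours in the set): holds — descendants of SleepHours are {BMI, Genotype}; none are in {Exercise, Stress}.
Condition 2 (every backdoor path blocked by {Exercise, Stress}):
  P1: blocked at fork node Stress ∈ conditioning set.
  P2: blocked at fork node Stress ∈ conditioning set.
  P3: blocked at fork node Stress ∈ conditioning set.
{Exercise, Stress} satisfies the backdoor criterion.

Yes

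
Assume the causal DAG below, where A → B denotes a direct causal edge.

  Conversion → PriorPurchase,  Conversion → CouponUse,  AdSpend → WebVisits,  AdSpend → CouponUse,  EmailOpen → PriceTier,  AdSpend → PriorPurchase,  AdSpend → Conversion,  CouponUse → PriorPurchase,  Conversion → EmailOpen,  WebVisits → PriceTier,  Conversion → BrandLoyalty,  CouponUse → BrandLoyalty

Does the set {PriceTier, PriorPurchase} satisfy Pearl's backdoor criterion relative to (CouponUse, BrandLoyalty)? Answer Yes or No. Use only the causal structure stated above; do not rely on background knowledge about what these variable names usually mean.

Backdoor paths from CouponUse to BrandLoyalty (paths whose first edge points into CouponUse):
  P1: CouponUse <- AdSpend -> Conversion -> BrandLoyalty
  P2: CouponUse <- AdSpend -> WebVisits -> PriceTier <- EmailOpen <- Conversion -> BrandLoyalty
  P3: CouponUse <- AdSpend -> PriorPurchase <- Conversion -> BrandLoyalty
  P4: CouponUse <- Conversion -> BrandLoyalty
Condition 1 (no descendant of CouponUse in the set): FAILS — PriorPurchase is a descendant of CouponUse.
Condition 2 (every backdoor path blocked by {PriceTier, PriorPurchase}):
  P1: open — no interior node is in the conditioning set.
  P2: open — collider(s) PriceTier are conditioned on (or have a conditioned descendant) and no non-collider on the path is in the set.
  P3: open — collider(s) PriorPurchase are conditioned on (or have a conditioned descendant) and no non-collider on the path is in the set.
  P4: open — no interior node is in the conditioning set.
{PriceTier, PriorPurchase} does not satisfy the backdoor criterion.

No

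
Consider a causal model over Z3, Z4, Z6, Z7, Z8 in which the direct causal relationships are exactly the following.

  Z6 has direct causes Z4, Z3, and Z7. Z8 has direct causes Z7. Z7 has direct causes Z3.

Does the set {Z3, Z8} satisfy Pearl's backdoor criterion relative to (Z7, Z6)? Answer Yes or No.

No

Backdoor paths from Z7 to Z6 (paths whose first edge points into Z7):
  P1: Z7 <- Z3 -> Z6
Condition 1 (no descendant of Z7 in the set): FAILS — Z8 is a descendant of Z7.
Condition 2 (every backdoor path blocked by {Z3, Z8}):
  P1: blocked at fork node Z3 ∈ conditioning set.
{Z3, Z8} does not satisfy the backdoor criterion.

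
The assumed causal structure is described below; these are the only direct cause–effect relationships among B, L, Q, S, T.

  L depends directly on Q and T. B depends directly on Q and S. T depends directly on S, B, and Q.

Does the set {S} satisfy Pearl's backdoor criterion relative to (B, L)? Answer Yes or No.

No

Backdoor paths from B to L (paths whose first edge points into B):
  P1: B <- S -> T <- Q -> L
  P2: B <- S -> T -> L
  P3: B <- Q -> T -> L
  P4: B <- Q -> L
Condition 1 (no descendant of B in the set): holds — descendants of B are {L, T}; none are in {S}.
Condition 2 (every backdoor path blocked by {S}):
  P1: blocked at fork node S ∈ conditioning set.
  P2: blocked at fork node S ∈ conditioning set.
  P3: open — no interior node is in the conditioning set.
  P4: open — no interior node is in the conditioning set.
{S} does not satisfy the backdoor criterion.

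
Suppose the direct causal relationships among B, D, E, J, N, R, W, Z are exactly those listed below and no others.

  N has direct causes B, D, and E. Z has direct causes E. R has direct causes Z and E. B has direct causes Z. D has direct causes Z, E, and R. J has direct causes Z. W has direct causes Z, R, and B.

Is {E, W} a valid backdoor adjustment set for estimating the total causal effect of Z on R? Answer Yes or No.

No

Backdoor paths from Z to R (paths whose first edge points into Z):
  P1: Z <- E -> R
  P2: Z <- E -> D <- R
  P3: Z <- E -> D -> N <- B -> W <- R
  P4: Z <- E -> N <- B -> W <- R
  P5: Z <- E -> N <- D <- R
Condition 1 (no descendant of Z in the set): FAILS — W is a descendant of Z.
Condition 2 (every backdoor path blocked by {E, W}):
  P1: blocked at fork node E ∈ conditioning set.
  P2: blocked at fork node E ∈ conditioning set.
  P3: blocked at fork node E ∈ conditioning set.
  P4: blocked at fork node E ∈ conditioning set.
  P5: blocked at fork node E ∈ conditioning set.
{E, W} does not satisfy the backdoor criterion.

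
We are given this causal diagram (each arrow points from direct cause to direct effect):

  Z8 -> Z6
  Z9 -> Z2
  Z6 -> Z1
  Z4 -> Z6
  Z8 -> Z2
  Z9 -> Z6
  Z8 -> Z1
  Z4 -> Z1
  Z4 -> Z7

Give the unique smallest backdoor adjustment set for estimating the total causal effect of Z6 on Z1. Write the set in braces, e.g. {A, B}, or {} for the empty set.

{Z4, Z8}

Variables eligible for adjustment (non-descendants of Z6, excluding Z6 and Z1): {Z2, Z4, Z7, Z8, Z9}.
Backdoor paths from Z6 to Z1:
  P1: Z6 <- Z4 -> Z1
  P2: Z6 <- Z9 -> Z2 <- Z8 -> Z1
  P3: Z6 <- Z8 -> Z1
The empty set is not sufficient: P1 (Z6 <- Z4 -> Z1) has no collider blocking it and no conditioned non-collider, so it is open.
Try {Z4, Z8}:
  P1: blocked at fork node Z4 ∈ conditioning set.
  P2: blocked at collider Z2 (neither it nor any descendant is in the conditioning set).
  P3: blocked at fork node Z8 ∈ conditioning set.
{Z4, Z8} contains no descendant of Z6 and blocks every backdoor path.
Every element of {Z4, Z8} is needed (dropping Z4 leaves P1 open; dropping Z8 leaves P3 open), so no proper subset is valid.
Among all size-2 subsets of the eligible variables, only {Z4, Z8} blocks every backdoor path, so it is the unique smallest valid adjustment set.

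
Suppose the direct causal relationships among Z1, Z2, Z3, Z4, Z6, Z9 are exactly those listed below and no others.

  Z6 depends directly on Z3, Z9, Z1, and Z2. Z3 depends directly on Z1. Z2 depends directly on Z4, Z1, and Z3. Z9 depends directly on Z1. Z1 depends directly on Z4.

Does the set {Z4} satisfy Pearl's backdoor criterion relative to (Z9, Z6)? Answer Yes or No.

No

Backdoor paths from Z9 to Z6 (paths whose first edge points into Z9):
  P1: Z9 <- Z1 <- Z4 -> Z2 <- Z3 -> Z6
  P2: Z9 <- Z1 <- Z4 -> Z2 -> Z6
  P3: Z9 <- Z1 -> Z3 -> Z2 -> Z6
  P4: Z9 <- Z1 -> Z3 -> Z6
  P5: Z9 <- Z1 -> Z2 <- Z3 -> Z6
  P6: Z9 <- Z1 -> Z2 -> Z6
  P7: Z9 <- Z1 -> Z6
Condition 1 (no descendant of Z9 in the set): holds — descendants of Z9 are {Z6}; none are in {Z4}.
Condition 2 (every backdoor path blocked by {Z4}):
  P1: blocked at fork node Z4 ∈ conditioning set.
  P2: blocked at fork node Z4 ∈ conditioning set.
  P3: open — no interior node is in the conditioning set.
  P4: open — no interior node is in the conditioning set.
  P5: blocked at collider Z2 (neither it nor any descendant is in the conditioning set).
  P6: open — no interior node is in the conditioning set.
  P7: open — no interior node is in the conditioning set.
{Z4} does not satisfy the backdoor criterion.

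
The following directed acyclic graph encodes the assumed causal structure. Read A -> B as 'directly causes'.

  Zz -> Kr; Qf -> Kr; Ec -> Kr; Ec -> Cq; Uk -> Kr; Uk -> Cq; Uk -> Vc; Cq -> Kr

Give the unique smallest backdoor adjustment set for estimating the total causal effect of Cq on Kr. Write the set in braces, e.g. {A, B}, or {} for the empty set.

Variables eligible for adjustment (non-descendants of Cq, excluding Cq and Kr): {Ec, Qf, Uk, Vc, Zz}.
Backdoor paths from Cq to Kr:
  P1: Cq <- Ec -> Kr
  P2: Cq <- Uk -> Kr
The empty set is not sufficient: P1 (Cq <- Ec -> Kr) has no collider blocking it and no conditioned non-collider, so it is open.
Try {Ec, Uk}:
  P1: blocked at fork node Ec ∈ conditioning set.
  P2: blocked at fork node Uk ∈ conditioning set.
{Ec, Uk} contains no descendant of Cq and blocks every backdoor path.
Every element of {Ec, Uk} is needed (dropping Ec leaves P1 open; dropping Uk leaves P2 open), so no proper subset is valid.
Among all size-2 subsets of the eligible variables, only {Ec, Uk} blocks every backdoor path, so it is the unique smallest valid adjustment set.

{Ec, Uk}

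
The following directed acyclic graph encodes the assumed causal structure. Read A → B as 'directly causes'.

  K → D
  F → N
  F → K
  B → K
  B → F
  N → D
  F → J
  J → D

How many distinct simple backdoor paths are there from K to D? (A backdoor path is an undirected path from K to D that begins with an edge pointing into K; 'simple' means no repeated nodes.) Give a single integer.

A backdoor path from K to D is any simple undirected path whose first edge points into K (i.e. leaves K via a parent).
Parents of K: {B, F}.
Enumerating:
  P1: K <- B -> F -> J -> D
  P2: K <- B -> F -> N -> D
  P3: K <- F -> J -> D
  P4: K <- F -> N -> D
That exhausts the simple backdoor paths. Count: 4.

4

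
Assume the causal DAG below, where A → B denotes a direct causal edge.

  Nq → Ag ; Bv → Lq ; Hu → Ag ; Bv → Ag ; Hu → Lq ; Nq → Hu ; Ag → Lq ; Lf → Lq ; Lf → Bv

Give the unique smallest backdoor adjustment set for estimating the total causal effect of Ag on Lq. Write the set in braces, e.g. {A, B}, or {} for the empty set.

{Bv, Hu}

Variables eligible for adjustment (non-descendants of Ag, excluding Ag and Lq): {Bv, Hu, Lf, Nq}.
Backdoor paths from Ag to Lq:
  P1: Ag <- Bv <- Lf -> Lq
  P2: Ag <- Bv -> Lq
  P3: Ag <- Nq -> Hu -> Lq
  P4: Ag <- Hu -> Lq
The empty set is not sufficient: P1 (Ag <- Bv <- Lf -> Lq) has no collider blocking it and no conditioned non-collider, so it is open.
Try {Bv, Hu}:
  P1: blocked at chain node Bv ∈ conditioning set.
  P2: blocked at fork node Bv ∈ conditioning set.
  P3: blocked at chain node Hu ∈ conditioning set.
  P4: blocked at fork node Hu ∈ conditioning set.
{Bv, Hu} contains no descendant of Ag and blocks every backdoor path.
Every element of {Bv, Hu} is needed (dropping Bv leaves P1 open; dropping Hu leaves P3 open), so no proper subset is valid.
Among all size-2 subsets of the eligible variables, only {Bv, Hu} blocks every backdoor path, so it is the unique smallest valid adjustment set.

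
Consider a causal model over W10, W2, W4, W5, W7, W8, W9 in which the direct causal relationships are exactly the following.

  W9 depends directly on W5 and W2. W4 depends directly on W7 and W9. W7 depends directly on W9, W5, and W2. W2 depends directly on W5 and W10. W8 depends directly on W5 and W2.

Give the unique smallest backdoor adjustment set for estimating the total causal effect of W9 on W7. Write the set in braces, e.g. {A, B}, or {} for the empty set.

Variables eligible for adjustment (non-descendants of W9, excluding W9 and W7): {W10, W2, W5, W8}.
Backdoor paths from W9 to W7:
  P1: W9 <- W5 -> W2 -> W7
  P2: W9 <- W5 -> W8 <- W2 -> W7
  P3: W9 <- W5 -> W7
  P4: W9 <- W2 <- W5 -> W7
  P5: W9 <- W2 -> W8 <- W5 -> W7
  P6: W9 <- W2 -> W7
The empty set is not sufficient: P1 (W9 <- W5 -> W2 -> W7) has no collider blocking it and no conditioned non-collider, so it is open.
Try {W2, W5}:
  P1: blocked at fork node W5 ∈ conditioning set.
  P2: blocked at fork node W5 ∈ conditioning set.
  P3: blocked at fork node W5 ∈ conditioning set.
  P4: blocked at chain node W2 ∈ conditioning set.
  P5: blocked at fork node W2 ∈ conditioning set.
  P6: blocked at fork node W2 ∈ conditioning set.
{W2, W5} contains no descendant of W9 and blocks every backdoor path.
Every element of {W2, W5} is needed (dropping W2 leaves P6 open; dropping W5 leaves P3 open), so no proper subset is valid.
Among all size-2 subsets of the eligible variables, only {W2, W5} blocks every backdoor path, so it is the unique smallest valid adjustment set.

{W2, W5}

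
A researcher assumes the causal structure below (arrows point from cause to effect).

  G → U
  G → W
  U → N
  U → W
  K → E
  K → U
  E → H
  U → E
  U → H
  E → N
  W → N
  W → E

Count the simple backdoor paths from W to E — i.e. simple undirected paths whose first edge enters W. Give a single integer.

A backdoor path from W to E is any simple undirected path whose first edge points into W (i.e. leaves W via a parent).
Parents of W: {G, U}.
Enumerating:
  P1: W <- G -> U <- K -> E
  P2: W <- G -> U -> E
  P3: W <- G -> U -> H <- E
  P4: W <- G -> U -> N <- E
  P5: W <- U <- K -> E
  P6: W <- U -> E
  P7: W <- U -> H <- E
  P8: W <- U -> N <- E
That exhausts the simple backdoor paths. Count: 8.

8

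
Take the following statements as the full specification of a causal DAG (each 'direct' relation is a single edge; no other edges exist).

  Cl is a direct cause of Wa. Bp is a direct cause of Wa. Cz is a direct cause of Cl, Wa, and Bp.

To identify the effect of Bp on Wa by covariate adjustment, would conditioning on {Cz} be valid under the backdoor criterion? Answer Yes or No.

Yes

Backdoor paths from Bp to Wa (paths whose first edge points into Bp):
  P1: Bp <- Cz -> Cl -> Wa
  P2: Bp <- Cz -> Wa
Condition 1 (no descendant of Bp in the set): holds — descendants of Bp are {Wa}; none are in {Cz}.
Condition 2 (every backdoor path blocked by {Cz}):
  P1: blocked at fork node Cz ∈ conditioning set.
  P2: blocked at fork node Cz ∈ conditioning set.
{Cz} satisfies the backdoor criterion.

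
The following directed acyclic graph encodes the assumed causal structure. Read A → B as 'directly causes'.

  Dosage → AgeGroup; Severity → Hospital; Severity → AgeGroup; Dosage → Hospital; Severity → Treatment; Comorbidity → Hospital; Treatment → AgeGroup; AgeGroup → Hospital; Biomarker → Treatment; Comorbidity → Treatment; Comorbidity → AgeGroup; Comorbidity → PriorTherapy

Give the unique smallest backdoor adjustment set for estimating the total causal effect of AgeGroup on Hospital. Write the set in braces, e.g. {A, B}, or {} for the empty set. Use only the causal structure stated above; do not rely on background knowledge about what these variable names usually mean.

Variables eligible for adjustment (non-descendants of AgeGroup, excluding AgeGroup and Hospital): {Biomarker, Comorbidity, Dosage, PriorTherapy, Severity, Treatment}.
Backdoor paths from AgeGroup to Hospital:
  P1: AgeGroup <- Dosage -> Hospital
  P2: AgeGroup <- Comorbidity -> Treatment <- Severity -> Hospital
  P3: AgeGroup <- Comorbidity -> Hospital
  P4: AgeGroup <- Severity -> Treatment <- Comorbidity -> Hospital
  P5: AgeGroup <- Severity -> Hospital
  P6: AgeGroup <- Treatment <- Comorbidity -> Hospital
  P7: AgeGroup <- Treatment <- Severity -> Hospital
The empty set is not sufficient: P1 (AgeGroup <- Dosage -> Hospital) has no collider blocking it and no conditioned non-collider, so it is open.
Try {Comorbidity, Dosage, Severity}:
  P1: blocked at fork node Dosage ∈ conditioning set.
  P2: blocked at fork node Comorbidity ∈ conditioning set.
  P3: blocked at fork node Comorbidity ∈ conditioning set.
  P4: blocked at fork node Severity ∈ conditioning set.
  P5: blocked at fork node Severity ∈ conditioning set.
  P6: blocked at fork node Comorbidity ∈ conditioning set.
  P7: blocked at fork node Severity ∈ conditioning set.
{Comorbidity, Dosage, Severity} contains no descendant of AgeGroup and blocks every backdoor path.
Every element of {Comorbidity, Dosage, Severity} is needed (dropping Comorbidity leaves P3 open; dropping Dosage leaves P1 open; dropping Severity leaves P5 open), so no proper subset is valid.
Among all size-3 subsets of the eligible variables, only {Comorbidity, Dosage, Severity} blocks every backdoor path, so it is the unique smallest valid adjustment set.

{Comorbidity, Dosage, Severity}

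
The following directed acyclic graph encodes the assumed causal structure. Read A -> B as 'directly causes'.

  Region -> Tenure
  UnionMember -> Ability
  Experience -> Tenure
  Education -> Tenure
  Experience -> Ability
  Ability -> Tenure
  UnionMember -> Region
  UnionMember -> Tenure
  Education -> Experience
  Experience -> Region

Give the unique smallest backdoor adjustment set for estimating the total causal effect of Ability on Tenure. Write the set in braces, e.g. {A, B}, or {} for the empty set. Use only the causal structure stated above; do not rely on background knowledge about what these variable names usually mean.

Variables eligible for adjustment (non-descendants of Ability, excluding Ability and Tenure): {Education, Experience, Region, UnionMember}.
Backdoor paths from Ability to Tenure:
  P1: Ability <- Experience <- Education -> Tenure
  P2: Ability <- Experience -> Region <- UnionMember -> Tenure
  P3: Ability <- Experience -> Region -> Tenure
  P4: Ability <- Experience -> Tenure
  P5: Ability <- UnionMember -> Region <- Experience <- Education -> Tenure
  P6: Ability <- UnionMember -> Region <- Experience -> Tenure
  P7: Ability <- UnionMember -> Region -> Tenure
  P8: Ability <- UnionMember -> Tenure
The empty set is not sufficient: P1 (Ability <- Experience <- Education -> Tenure) has no collider blocking it and no conditioned non-collider, so it is open.
Try {Experience, UnionMember}:
  P1: blocked at chain node Experience ∈ conditioning set.
  P2: blocked at fork node Experience ∈ conditioning set.
  P3: blocked at fork node Experience ∈ conditioning set.
  P4: blocked at fork node Experience ∈ conditioning set.
  P5: blocked at fork node UnionMember ∈ conditioning set.
  P6: blocked at fork node UnionMember ∈ conditioning set.
  P7: blocked at fork node UnionMember ∈ conditioning set.
  P8: blocked at fork node UnionMember ∈ conditioning set.
{Experience, UnionMember} contains no descendant of Ability and blocks every backdoor path.
Every element of {Experience, UnionMember} is needed (dropping Experience leaves P1 open; dropping UnionMember leaves P7 open), so no proper subset is valid.
Among all size-2 subsets of the eligible variables, only {Experience, UnionMember} blocks every backdoor path, so it is the unique smallest valid adjustment set.

{Experience, UnionMember}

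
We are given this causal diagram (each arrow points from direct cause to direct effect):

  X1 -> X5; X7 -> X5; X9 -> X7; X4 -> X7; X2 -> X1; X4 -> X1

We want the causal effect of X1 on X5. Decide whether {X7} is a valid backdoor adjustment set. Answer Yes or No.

Yes

Backdoor paths from X1 to X5 (paths whose first edge points into X1):
  P1: X1 <- X4 -> X7 -> X5
Condition 1 (no descendant of X1 in the set): holds — descendants of X1 are {X5}; none are in {X7}.
Condition 2 (every backdoor path blocked by {X7}):
  P1: blocked at chain node X7 ∈ conditioning set.
{X7} satisfies the backdoor criterion.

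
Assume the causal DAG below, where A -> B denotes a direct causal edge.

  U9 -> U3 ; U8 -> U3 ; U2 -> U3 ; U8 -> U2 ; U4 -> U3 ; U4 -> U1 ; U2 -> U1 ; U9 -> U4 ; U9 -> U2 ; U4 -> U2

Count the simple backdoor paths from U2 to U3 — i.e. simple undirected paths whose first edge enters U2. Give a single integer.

5

A backdoor path from U2 to U3 is any simple undirected path whose first edge points into U2 (i.e. leaves U2 via a parent).
Parents of U2: {U4, U8, U9}.
Enumerating:
  P1: U2 <- U9 -> U4 -> U3
  P2: U2 <- U9 -> U3
  P3: U2 <- U4 <- U9 -> U3
  P4: U2 <- U4 -> U3
  P5: U2 <- U8 -> U3
That exhausts the simple backdoor paths. Count: 5.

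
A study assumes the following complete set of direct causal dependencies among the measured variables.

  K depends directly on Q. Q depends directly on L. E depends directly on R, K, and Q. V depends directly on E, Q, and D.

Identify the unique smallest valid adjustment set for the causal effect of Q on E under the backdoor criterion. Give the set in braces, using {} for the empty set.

{}

Variables eligible for adjustment (non-descendants of Q, excluding Q and E): {D, L, R}.
Backdoor paths from Q to E:
  (none)
With no backdoor paths the empty set already satisfies the criterion, and it is trivially minimal.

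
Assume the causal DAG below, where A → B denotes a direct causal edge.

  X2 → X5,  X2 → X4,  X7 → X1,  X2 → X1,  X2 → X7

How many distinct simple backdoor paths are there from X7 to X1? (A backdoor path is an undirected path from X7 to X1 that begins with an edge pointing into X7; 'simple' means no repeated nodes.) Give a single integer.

1

A backdoor path from X7 to X1 is any simple undirected path whose first edge points into X7 (i.e. leaves X7 via a parent).
Parents of X7: {X2}.
Enumerating:
  P1: X7 <- X2 -> X1
That exhausts the simple backdoor paths. Count: 1.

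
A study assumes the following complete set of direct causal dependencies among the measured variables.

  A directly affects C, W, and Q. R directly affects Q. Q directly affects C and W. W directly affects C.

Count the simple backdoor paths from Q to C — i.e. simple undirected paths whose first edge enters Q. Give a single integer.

A backdoor path from Q to C is any simple undirected path whose first edge points into Q (i.e. leaves Q via a parent).
Parents of Q: {A, R}.
Enumerating:
  P1: Q <- A -> W -> C
  P2: Q <- A -> C
That exhausts the simple backdoor paths. Count: 2.

2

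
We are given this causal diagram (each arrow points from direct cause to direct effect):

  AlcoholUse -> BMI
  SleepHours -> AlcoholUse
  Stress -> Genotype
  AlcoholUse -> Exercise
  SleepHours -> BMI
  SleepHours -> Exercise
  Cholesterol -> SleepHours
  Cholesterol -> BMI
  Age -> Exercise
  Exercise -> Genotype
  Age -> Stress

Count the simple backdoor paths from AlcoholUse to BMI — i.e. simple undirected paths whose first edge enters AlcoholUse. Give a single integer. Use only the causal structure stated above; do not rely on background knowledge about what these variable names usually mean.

A backdoor path from AlcoholUse to BMI is any simple undirected path whose first edge points into AlcoholUse (i.e. leaves AlcoholUse via a parent).
Parents of AlcoholUse: {SleepHours}.
Enumerating:
  P1: AlcoholUse <- SleepHours <- Cholesterol -> BMI
  P2: AlcoholUse <- SleepHours -> BMI
That exhausts the simple backdoor paths. Count: 2.

2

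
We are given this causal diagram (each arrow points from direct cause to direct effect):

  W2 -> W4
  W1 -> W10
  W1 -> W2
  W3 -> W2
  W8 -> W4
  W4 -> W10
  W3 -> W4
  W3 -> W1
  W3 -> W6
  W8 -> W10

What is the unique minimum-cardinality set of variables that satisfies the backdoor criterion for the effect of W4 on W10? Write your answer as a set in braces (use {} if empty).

{W1, W8}

Variables eligible for adjustment (non-descendants of W4, excluding W4 and W10): {W1, W2, W3, W6, W8}.
Backdoor paths from W4 to W10:
  P1: W4 <- W3 -> W1 -> W10
  P2: W4 <- W3 -> W2 <- W1 -> W10
  P3: W4 <- W8 -> W10
  P4: W4 <- W2 <- W3 -> W1 -> W10
  P5: W4 <- W2 <- W1 -> W10
The empty set is not sufficient: P1 (W4 <- W3 -> W1 -> W10) has no collider blocking it and no conditioned non-collider, so it is open.
Try {W1, W8}:
  P1: blocked at chain node W1 ∈ conditioning set.
  P2: blocked at collider W2 (neither it nor any descendant is in the conditioning set).
  P3: blocked at fork node W8 ∈ conditioning set.
  P4: blocked at chain node W1 ∈ conditioning set.
  P5: blocked at fork node W1 ∈ conditioning set.
{W1, W8} contains no descendant of W4 and blocks every backdoor path.
Every element of {W1, W8} is needed (dropping W1 leaves P1 open; dropping W8 leaves P3 open), so no proper subset is valid.
Among all size-2 subsets of the eligible variables, only {W1, W8} blocks every backdoor path, so it is the unique smallest valid adjustment set.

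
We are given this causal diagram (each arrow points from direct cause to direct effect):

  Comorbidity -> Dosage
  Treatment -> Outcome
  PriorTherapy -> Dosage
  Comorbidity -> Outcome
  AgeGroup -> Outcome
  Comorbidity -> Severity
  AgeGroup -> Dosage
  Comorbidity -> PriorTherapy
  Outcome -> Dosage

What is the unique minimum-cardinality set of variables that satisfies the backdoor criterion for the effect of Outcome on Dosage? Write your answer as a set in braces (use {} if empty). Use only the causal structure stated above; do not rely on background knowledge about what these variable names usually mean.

Variables eligible for adjustment (non-descendants of Outcome, excluding Outcome and Dosage): {AgeGroup, Comorbidity, PriorTherapy, Severity, Treatment}.
Backdoor paths from Outcome to Dosage:
  P1: Outcome <- Comorbidity -> PriorTherapy -> Dosage
  P2: Outcome <- Comorbidity -> Dosage
  P3: Outcome <- AgeGroup -> Dosage
The empty set is not sufficient: P1 (Outcome <- Comorbidity -> PriorTherapy -> Dosage) has no collider blocking it and no conditioned non-collider, so it is open.
Try {AgeGroup, Comorbidity}:
  P1: blocked at fork node Comorbidity ∈ conditioning set.
  P2: blocked at fork node Comorbidity ∈ conditioning set.
  P3: blocked at fork node AgeGroup ∈ conditioning set.
{AgeGroup, Comorbidity} contains no descendant of Outcome and blocks every backdoor path.
Every element of {AgeGroup, Comorbidity} is needed (dropping AgeGroup leaves P3 open; dropping Comorbidity leaves P1 open), so no proper subset is valid.
Among all size-2 subsets of the eligible variables, only {AgeGroup, Comorbidity} blocks every backdoor path, so it is the unique smallest valid adjustment set.

{AgeGroup, Comorbidity}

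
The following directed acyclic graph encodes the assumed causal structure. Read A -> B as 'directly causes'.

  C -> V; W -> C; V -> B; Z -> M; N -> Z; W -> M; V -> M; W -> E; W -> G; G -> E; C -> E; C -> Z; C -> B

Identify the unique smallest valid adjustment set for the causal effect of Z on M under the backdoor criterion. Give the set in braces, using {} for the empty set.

Variables eligible for adjustment (non-descendants of Z, excluding Z and M): {B, C, E, G, N, V, W}.
Backdoor paths from Z to M:
  P1: Z <- C <- W -> M
  P2: Z <- C -> V -> M
  P3: Z <- C -> E <- W -> M
  P4: Z <- C -> E <- G <- W -> M
  P5: Z <- C -> B <- V -> M
The empty set is not sufficient: P1 (Z <- C <- W -> M) has no collider blocking it and no conditioned non-collider, so it is open.
Try {C}:
  P1: blocked at chain node C ∈ conditioning set.
  P2: blocked at fork node C ∈ conditioning set.
  P3: blocked at fork node C ∈ conditioning set.
  P4: blocked at fork node C ∈ conditioning set.
  P5: blocked at fork node C ∈ conditioning set.
{C} contains no descendant of Z and blocks every backdoor path.
No other singleton works — e.g. {W} leaves P2 open — so {C} is the unique smallest valid adjustment set.

{C}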